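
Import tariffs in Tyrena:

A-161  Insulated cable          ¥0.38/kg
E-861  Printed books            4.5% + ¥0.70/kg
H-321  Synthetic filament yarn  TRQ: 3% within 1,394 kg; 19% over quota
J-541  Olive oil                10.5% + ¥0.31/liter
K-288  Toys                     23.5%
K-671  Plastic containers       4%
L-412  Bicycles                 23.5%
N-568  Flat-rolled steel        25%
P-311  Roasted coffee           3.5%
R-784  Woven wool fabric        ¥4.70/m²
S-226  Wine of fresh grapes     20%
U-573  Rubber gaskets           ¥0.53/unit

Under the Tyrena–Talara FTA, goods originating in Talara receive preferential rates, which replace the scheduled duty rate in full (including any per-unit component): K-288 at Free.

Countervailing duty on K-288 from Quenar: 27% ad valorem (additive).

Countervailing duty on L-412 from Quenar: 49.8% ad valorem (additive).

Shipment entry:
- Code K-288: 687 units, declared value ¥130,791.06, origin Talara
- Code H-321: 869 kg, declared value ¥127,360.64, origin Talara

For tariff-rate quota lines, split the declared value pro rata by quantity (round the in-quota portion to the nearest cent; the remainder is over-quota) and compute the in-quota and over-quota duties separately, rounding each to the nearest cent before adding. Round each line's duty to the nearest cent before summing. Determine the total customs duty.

¥3,820.82

Line 1 (K-288, Talara, 687 units, ¥130,791.06):
Base rate for K-288 is 23.5%.
Origin Talara qualifies under the Tyrena–Talara agreement and K-288 is covered: preferential rate Free applies instead.
The additional-duty order on K-288 targets Quenar, not Talara; it does not apply.
Duty = ¥130,791.06 × 0% = ¥0.00.
Line 2 (H-321, Talara, 869 kg, ¥127,360.64):
Code H-321 is under a tariff-rate quota (threshold 1,394 kg). Quantity 869 kg is within the quota, so the in-quota rate 3% applies to the full value.
Duty = ¥127,360.64 × 3% = ¥3,820.82.
Total = ¥0.00 + ¥3,820.82 = ¥3,820.82.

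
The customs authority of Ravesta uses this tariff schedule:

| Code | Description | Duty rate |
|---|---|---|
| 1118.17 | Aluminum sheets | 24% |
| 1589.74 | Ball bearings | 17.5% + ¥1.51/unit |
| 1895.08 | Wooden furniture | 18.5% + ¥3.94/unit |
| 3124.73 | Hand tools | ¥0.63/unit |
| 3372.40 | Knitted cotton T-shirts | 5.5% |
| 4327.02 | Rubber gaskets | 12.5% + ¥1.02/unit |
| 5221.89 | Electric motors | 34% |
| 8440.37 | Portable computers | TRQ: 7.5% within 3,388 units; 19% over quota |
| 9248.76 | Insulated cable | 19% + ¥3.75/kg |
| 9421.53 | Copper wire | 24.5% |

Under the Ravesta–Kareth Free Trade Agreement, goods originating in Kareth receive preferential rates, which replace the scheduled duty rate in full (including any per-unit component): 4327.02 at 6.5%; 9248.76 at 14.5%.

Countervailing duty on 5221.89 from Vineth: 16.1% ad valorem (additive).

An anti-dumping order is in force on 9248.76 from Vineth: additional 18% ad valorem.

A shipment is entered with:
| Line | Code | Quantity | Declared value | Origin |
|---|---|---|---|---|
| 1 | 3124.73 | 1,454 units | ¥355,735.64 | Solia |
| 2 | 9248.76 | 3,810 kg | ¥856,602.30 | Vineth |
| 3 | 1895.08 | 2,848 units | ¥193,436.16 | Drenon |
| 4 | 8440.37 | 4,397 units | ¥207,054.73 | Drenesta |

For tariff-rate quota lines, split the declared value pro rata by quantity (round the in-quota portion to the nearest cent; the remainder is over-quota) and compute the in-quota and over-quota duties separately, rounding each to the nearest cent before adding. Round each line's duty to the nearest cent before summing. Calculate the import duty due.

Line 1 (3124.73, Solia, 1,454 units, ¥355,735.64):
Base rate for 3124.73 is ¥0.63/unit.
Duty = 1,454 × ¥0.63 = ¥916.02.
Line 2 (9248.76, Vineth, 3,810 kg, ¥856,602.30):
Base rate for 9248.76 is 19% + ¥3.75/kg.
9248.76 has an FTA preferential rate, but origin Vineth is not Kareth; base rate stands.
Additional duty on 9248.76 from Vineth: +18%. Applied ad valorem rate: 19% + 18% = 37%.
Duty = ¥856,602.30 × 37% + 3,810 × ¥3.75 = ¥331,230.35.
Line 3 (1895.08, Drenon, 2,848 units, ¥193,436.16):
Base rate for 1895.08 is 18.5% + ¥3.94/unit.
Duty = ¥193,436.16 × 18.5% + 2,848 × ¥3.94 = ¥47,006.81.
Line 4 (8440.37, Drenesta, 4,397 units, ¥207,054.73):
Code 8440.37 is under a tariff-rate quota (threshold 3,388 units). In-quota: 3,388 units at 7.5%; over-quota: 1,009 units at 19%.
Pro-rata value split: in-quota = ¥207,054.73 × 3,388/4,397 = ¥159,540.92; over-quota = ¥207,054.73 − ¥159,540.92 = ¥47,513.81.
In-quota duty = ¥159,540.92 × 7.5% = ¥11,965.57. Over-quota duty = ¥47,513.81 × 19% = ¥9,027.62.
Line duty = ¥11,965.57 + ¥9,027.62 = ¥20,993.19.
Total = ¥916.02 + ¥331,230.35 + ¥47,006.81 + ¥20,993.19 = ¥400,146.37.

¥400,146.37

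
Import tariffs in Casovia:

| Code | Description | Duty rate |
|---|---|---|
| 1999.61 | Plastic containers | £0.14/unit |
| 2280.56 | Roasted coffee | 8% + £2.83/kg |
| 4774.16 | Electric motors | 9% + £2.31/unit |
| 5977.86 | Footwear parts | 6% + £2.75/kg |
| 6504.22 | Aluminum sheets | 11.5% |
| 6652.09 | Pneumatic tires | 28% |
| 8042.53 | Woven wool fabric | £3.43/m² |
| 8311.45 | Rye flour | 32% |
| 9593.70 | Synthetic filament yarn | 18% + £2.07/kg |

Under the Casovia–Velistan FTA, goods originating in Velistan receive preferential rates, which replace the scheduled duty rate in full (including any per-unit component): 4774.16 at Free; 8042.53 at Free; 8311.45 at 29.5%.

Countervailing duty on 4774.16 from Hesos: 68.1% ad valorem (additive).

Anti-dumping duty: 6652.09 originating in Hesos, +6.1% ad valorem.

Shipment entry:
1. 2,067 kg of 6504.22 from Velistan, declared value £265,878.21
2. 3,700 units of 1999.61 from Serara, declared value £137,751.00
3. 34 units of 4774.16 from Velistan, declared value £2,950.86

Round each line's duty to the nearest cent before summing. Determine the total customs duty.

Line 1 (6504.22, Velistan, 2,067 kg, £265,878.21):
Base rate for 6504.22 is 11.5%.
Origin Velistan is the FTA partner but 6504.22 is not on the preference list; base rate stands.
Duty = £265,878.21 × 11.5% = £30,575.99.
Line 2 (1999.61, Serara, 3,700 units, £137,751.00):
Base rate for 1999.61 is £0.14/unit.
Duty = 3,700 × £0.14 = £518.00.
Line 3 (4774.16, Velistan, 34 units, £2,950.86):
Base rate for 4774.16 is 9% + £2.31/unit.
Origin Velistan qualifies under the Casovia–Velistan agreement and 4774.16 is covered: preferential rate Free applies instead.
The additional-duty order on 4774.16 targets Hesos, not Velistan; it does not apply.
Duty = £2,950.86 × 0% = £0.00.
Total = £30,575.99 + £518.00 + £0.00 = £31,093.99.

£31,093.99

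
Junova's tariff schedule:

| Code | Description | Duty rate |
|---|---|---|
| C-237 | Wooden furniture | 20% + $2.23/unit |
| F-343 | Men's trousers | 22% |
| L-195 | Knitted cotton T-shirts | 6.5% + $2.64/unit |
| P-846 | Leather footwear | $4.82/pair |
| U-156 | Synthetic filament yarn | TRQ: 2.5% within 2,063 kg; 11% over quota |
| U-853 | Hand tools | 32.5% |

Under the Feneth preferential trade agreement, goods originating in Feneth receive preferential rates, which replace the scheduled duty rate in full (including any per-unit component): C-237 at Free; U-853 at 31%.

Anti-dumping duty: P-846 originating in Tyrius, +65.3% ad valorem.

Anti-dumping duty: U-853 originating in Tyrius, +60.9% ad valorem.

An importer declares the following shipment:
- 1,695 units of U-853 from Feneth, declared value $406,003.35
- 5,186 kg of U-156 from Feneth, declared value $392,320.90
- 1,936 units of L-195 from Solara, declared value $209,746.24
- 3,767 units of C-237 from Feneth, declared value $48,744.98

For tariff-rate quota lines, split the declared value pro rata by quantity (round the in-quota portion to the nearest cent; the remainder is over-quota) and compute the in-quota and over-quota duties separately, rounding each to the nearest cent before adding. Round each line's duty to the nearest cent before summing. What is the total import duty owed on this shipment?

Line 1 (U-853, Feneth, 1,695 units, $406,003.35):
Base rate for U-853 is 32.5%.
Origin Feneth qualifies under the Junova–Feneth agreement and U-853 is covered: preferential rate 31% applies instead.
The additional-duty order on U-853 targets Tyrius, not Feneth; it does not apply.
Duty = $406,003.35 × 31% = $125,861.04.
Line 2 (U-156, Feneth, 5,186 kg, $392,320.90):
Code U-156 is under a tariff-rate quota (threshold 2,063 kg). In-quota: 2,063 kg at 2.5%; over-quota: 3,123 kg at 11%.
Pro-rata value split: in-quota = $392,320.90 × 2,063/5,186 = $156,065.95; over-quota = $392,320.90 − $156,065.95 = $236,254.95.
In-quota duty = $156,065.95 × 2.5% = $3,901.65. Over-quota duty = $236,254.95 × 11% = $25,988.04.
Line duty = $3,901.65 + $25,988.04 = $29,889.69.
Line 3 (L-195, Solara, 1,936 units, $209,746.24):
Base rate for L-195 is 6.5% + $2.64/unit.
Duty = $209,746.24 × 6.5% + 1,936 × $2.64 = $18,744.55.
Line 4 (C-237, Feneth, 3,767 units, $48,744.98):
Base rate for C-237 is 20% + $2.23/unit.
Origin Feneth qualifies under the Junova–Feneth agreement and C-237 is covered: preferential rate Free applies instead.
Duty = $48,744.98 × 0% = $0.00.
Total = $125,861.04 + $29,889.69 + $18,744.55 + $0.00 = $174,495.28.

$174,495.28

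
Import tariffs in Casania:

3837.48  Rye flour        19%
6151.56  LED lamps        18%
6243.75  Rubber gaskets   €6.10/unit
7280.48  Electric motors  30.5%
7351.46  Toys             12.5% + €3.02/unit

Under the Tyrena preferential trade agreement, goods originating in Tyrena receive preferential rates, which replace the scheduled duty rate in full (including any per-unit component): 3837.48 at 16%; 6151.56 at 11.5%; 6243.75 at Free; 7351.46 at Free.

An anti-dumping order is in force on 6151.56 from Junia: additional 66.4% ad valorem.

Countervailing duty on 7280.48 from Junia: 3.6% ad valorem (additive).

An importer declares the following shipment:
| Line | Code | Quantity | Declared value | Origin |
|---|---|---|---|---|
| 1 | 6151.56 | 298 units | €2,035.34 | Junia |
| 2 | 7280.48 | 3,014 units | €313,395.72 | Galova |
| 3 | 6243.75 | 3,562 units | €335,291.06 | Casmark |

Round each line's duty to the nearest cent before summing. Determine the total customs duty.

Line 1 (6151.56, Junia, 298 units, €2,035.34):
Base rate for 6151.56 is 18%.
6151.56 has an FTA preferential rate, but origin Junia is not Tyrena; base rate stands.
Additional duty on 6151.56 from Junia: +66.4%. Applied ad valorem rate: 18% + 66.4% = 84.4%.
Duty = €2,035.34 × 84.4% = €1,717.83.
Line 2 (7280.48, Galova, 3,014 units, €313,395.72):
Base rate for 7280.48 is 30.5%.
The additional-duty order on 7280.48 targets Junia, not Galova; it does not apply.
Duty = €313,395.72 × 30.5% = €95,585.69.
Line 3 (6243.75, Casmark, 3,562 units, €335,291.06):
Base rate for 6243.75 is €6.10/unit.
6243.75 has an FTA preferential rate, but origin Casmark is not Tyrena; base rate stands.
Duty = 3,562 × €6.10 = €21,728.20.
Total = €1,717.83 + €95,585.69 + €21,728.20 = €119,031.72.

€119,031.72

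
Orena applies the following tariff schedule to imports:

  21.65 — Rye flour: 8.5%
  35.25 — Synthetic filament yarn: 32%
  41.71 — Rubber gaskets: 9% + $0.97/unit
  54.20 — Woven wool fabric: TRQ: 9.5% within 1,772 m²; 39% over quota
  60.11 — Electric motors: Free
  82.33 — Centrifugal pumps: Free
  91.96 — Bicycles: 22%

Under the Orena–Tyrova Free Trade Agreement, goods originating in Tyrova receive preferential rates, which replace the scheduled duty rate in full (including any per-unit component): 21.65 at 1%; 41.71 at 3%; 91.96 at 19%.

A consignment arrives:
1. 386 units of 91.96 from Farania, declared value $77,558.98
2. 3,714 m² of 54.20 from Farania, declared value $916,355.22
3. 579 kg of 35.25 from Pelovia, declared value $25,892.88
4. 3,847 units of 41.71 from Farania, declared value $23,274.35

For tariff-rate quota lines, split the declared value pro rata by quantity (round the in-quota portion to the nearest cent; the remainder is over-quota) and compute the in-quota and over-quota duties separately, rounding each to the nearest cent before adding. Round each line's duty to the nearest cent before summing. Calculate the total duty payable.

Line 1 (91.96, Farania, 386 units, $77,558.98):
Base rate for 91.96 is 22%.
91.96 has an FTA preferential rate, but origin Farania is not Tyrova; base rate stands.
Duty = $77,558.98 × 22% = $17,062.98.
Line 2 (54.20, Farania, 3,714 m², $916,355.22):
Code 54.20 is under a tariff-rate quota (threshold 1,772 m²). In-quota: 1,772 m² at 9.5%; over-quota: 1,942 m² at 39%.
Pro-rata value split: in-quota = $916,355.22 × 1,772/3,714 = $437,205.56; over-quota = $916,355.22 − $437,205.56 = $479,149.66.
In-quota duty = $437,205.56 × 9.5% = $41,534.53. Over-quota duty = $479,149.66 × 39% = $186,868.37.
Line duty = $41,534.53 + $186,868.37 = $228,402.90.
Line 3 (35.25, Pelovia, 579 kg, $25,892.88):
Base rate for 35.25 is 32%.
Duty = $25,892.88 × 32% = $8,285.72.
Line 4 (41.71, Farania, 3,847 units, $23,274.35):
Base rate for 41.71 is 9% + $0.97/unit.
41.71 has an FTA preferential rate, but origin Farania is not Tyrova; base rate stands.
Duty = $23,274.35 × 9% + 3,847 × $0.97 = $5,826.28.
Total = $17,062.98 + $228,402.90 + $8,285.72 + $5,826.28 = $259,577.88.

$259,577.88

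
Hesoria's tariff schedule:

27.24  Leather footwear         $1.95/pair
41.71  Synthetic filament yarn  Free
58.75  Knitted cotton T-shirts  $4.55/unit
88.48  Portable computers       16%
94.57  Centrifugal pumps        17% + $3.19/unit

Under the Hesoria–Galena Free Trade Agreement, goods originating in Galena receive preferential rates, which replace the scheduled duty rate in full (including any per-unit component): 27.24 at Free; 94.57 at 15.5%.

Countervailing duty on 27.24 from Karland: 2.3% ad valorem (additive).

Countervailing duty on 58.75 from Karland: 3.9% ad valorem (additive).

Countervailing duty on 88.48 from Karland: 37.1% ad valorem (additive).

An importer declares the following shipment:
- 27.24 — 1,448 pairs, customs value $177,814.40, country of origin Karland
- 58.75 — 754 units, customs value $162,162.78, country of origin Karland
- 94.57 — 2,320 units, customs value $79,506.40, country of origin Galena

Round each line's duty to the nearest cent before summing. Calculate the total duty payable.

Line 1 (27.24, Karland, 1,448 pairs, $177,814.40):
Base rate for 27.24 is $1.95/pair.
27.24 has an FTA preferential rate, but origin Karland is not Galena; base rate stands.
Additional duty on 27.24 from Karland: +2.3% ad valorem. Applied ad valorem rate = 2.3%.
Duty = $177,814.40 × 2.3% + 1,448 × $1.95 = $6,913.33.
Line 2 (58.75, Karland, 754 units, $162,162.78):
Base rate for 58.75 is $4.55/unit.
Additional duty on 58.75 from Karland: +3.9% ad valorem. Applied ad valorem rate = 3.9%.
Duty = $162,162.78 × 3.9% + 754 × $4.55 = $9,755.05.
Line 3 (94.57, Galena, 2,320 units, $79,506.40):
Base rate for 94.57 is 17% + $3.19/unit.
Origin Galena qualifies under the Hesoria–Galena agreement and 94.57 is covered: preferential rate 15.5% applies instead.
Duty = $79,506.40 × 15.5% = $12,323.49.
Total = $6,913.33 + $9,755.05 + $12,323.49 = $28,991.87.

$28,991.87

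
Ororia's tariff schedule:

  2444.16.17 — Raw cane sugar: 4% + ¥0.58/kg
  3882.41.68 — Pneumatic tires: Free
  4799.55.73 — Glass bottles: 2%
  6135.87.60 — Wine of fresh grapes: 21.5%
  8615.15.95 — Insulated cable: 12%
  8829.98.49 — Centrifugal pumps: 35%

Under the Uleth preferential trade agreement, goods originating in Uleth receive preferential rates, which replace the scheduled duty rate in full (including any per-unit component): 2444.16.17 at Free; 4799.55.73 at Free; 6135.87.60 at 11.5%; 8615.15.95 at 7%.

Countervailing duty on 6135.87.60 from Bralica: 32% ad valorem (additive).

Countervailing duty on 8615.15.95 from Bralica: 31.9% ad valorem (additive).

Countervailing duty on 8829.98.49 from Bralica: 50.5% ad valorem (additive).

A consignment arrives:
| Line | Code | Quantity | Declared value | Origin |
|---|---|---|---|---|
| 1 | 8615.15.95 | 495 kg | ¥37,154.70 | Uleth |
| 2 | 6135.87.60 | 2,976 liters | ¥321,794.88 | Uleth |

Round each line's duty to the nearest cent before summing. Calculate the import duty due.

Line 1 (8615.15.95, Uleth, 495 kg, ¥37,154.70):
Base rate for 8615.15.95 is 12%.
Origin Uleth qualifies under the Ororia–Uleth agreement and 8615.15.95 is covered: preferential rate 7% applies instead.
The additional-duty order on 8615.15.95 targets Bralica, not Uleth; it does not apply.
Duty = ¥37,154.70 × 7% = ¥2,600.83.
Line 2 (6135.87.60, Uleth, 2,976 liters, ¥321,794.88):
Base rate for 6135.87.60 is 21.5%.
Origin Uleth qualifies under the Ororia–Uleth agreement and 6135.87.60 is covered: preferential rate 11.5% applies instead.
The additional-duty order on 6135.87.60 targets Bralica, not Uleth; it does not apply.
Duty = ¥321,794.88 × 11.5% = ¥37,006.41.
Total = ¥2,600.83 + ¥37,006.41 = ¥39,607.24.

¥39,607.24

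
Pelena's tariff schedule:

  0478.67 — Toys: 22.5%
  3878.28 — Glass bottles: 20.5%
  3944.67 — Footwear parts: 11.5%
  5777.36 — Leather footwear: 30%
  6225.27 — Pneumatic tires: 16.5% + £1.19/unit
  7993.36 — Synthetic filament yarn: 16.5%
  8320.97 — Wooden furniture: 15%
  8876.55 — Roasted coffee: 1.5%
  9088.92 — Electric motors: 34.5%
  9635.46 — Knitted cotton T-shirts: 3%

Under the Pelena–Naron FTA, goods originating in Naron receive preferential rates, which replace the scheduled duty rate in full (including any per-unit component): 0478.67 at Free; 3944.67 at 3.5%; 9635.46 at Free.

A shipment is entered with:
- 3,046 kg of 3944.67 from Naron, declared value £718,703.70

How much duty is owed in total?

Line 1 (3944.67, Naron, 3,046 kg, £718,703.70):
Base rate for 3944.67 is 11.5%.
Origin Naron qualifies under the Pelena–Naron agreement and 3944.67 is covered: preferential rate 3.5% applies instead.
Duty = £718,703.70 × 3.5% = £25,154.63.

£25,154.63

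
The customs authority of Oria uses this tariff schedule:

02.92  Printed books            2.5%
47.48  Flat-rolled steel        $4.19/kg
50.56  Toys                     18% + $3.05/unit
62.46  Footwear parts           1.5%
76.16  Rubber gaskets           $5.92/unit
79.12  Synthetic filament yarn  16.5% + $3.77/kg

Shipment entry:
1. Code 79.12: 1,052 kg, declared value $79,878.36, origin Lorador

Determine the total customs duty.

$17,145.97

Line 1 (79.12, Lorador, 1,052 kg, $79,878.36):
Base rate for 79.12 is 16.5% + $3.77/kg.
Duty = $79,878.36 × 16.5% + 1,052 × $3.77 = $17,145.97.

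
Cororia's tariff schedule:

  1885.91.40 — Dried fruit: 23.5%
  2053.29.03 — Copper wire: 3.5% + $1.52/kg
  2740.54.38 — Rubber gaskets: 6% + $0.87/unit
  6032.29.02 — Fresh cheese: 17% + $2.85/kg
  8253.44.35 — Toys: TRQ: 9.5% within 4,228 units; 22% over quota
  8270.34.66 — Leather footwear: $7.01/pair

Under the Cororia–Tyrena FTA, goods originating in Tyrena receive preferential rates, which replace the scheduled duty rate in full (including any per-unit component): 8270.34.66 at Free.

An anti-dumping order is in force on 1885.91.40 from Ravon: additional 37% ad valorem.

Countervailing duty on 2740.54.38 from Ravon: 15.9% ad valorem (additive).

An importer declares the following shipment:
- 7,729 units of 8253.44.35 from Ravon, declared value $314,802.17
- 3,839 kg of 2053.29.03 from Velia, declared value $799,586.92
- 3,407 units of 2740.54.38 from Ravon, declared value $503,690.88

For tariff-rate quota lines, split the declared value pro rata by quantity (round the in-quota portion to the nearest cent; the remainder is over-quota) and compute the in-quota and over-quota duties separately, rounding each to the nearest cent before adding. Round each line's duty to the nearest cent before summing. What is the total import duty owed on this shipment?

Line 1 (8253.44.35, Ravon, 7,729 units, $314,802.17):
Code 8253.44.35 is under a tariff-rate quota (threshold 4,228 units). In-quota: 4,228 units at 9.5%; over-quota: 3,501 units at 22%.
Pro-rata value split: in-quota = $314,802.17 × 4,228/7,729 = $172,206.44; over-quota = $314,802.17 − $172,206.44 = $142,595.73.
In-quota duty = $172,206.44 × 9.5% = $16,359.61. Over-quota duty = $142,595.73 × 22% = $31,371.06.
Line duty = $16,359.61 + $31,371.06 = $47,730.67.
Line 2 (2053.29.03, Velia, 3,839 kg, $799,586.92):
Base rate for 2053.29.03 is 3.5% + $1.52/kg.
Duty = $799,586.92 × 3.5% + 3,839 × $1.52 = $33,820.82.
Line 3 (2740.54.38, Ravon, 3,407 units, $503,690.88):
Base rate for 2740.54.38 is 6% + $0.87/unit.
Additional duty on 2740.54.38 from Ravon: +15.9%. Applied ad valorem rate: 6% + 15.9% = 21.9%.
Duty = $503,690.88 × 21.9% + 3,407 × $0.87 = $113,272.39.
Total = $47,730.67 + $33,820.82 + $113,272.39 = $194,823.88.

$194,823.88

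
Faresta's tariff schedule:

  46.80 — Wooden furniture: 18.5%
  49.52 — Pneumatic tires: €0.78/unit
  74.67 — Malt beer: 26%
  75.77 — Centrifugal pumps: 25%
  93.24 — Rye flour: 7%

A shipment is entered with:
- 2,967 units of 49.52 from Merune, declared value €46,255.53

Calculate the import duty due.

Line 1 (49.52, Merune, 2,967 units, €46,255.53):
Base rate for 49.52 is €0.78/unit.
Duty = 2,967 × €0.78 = €2,314.26.

€2,314.26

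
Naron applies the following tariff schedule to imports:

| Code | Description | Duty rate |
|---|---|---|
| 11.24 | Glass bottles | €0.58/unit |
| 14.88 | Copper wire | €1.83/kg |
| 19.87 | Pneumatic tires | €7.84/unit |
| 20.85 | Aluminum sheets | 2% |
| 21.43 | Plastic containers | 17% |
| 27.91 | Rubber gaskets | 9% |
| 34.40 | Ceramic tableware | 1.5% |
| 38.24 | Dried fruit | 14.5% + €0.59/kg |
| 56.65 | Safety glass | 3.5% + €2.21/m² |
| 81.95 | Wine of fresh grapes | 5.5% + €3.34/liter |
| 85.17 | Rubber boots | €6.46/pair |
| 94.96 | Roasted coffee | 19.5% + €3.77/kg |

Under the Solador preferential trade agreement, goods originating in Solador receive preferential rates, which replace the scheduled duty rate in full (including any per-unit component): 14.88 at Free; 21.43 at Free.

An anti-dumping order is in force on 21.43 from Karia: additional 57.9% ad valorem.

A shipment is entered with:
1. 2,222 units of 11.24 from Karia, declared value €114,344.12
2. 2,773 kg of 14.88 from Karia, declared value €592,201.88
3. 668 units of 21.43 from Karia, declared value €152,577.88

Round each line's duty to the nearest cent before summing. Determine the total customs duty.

Line 1 (11.24, Karia, 2,222 units, €114,344.12):
Base rate for 11.24 is €0.58/unit.
Duty = 2,222 × €0.58 = €1,288.76.
Line 2 (14.88, Karia, 2,773 kg, €592,201.88):
Base rate for 14.88 is €1.83/kg.
14.88 has an FTA preferential rate, but origin Karia is not Solador; base rate stands.
Duty = 2,773 × €1.83 = €5,074.59.
Line 3 (21.43, Karia, 668 units, €152,577.88):
Base rate for 21.43 is 17%.
21.43 has an FTA preferential rate, but origin Karia is not Solador; base rate stands.
Additional duty on 21.43 from Karia: +57.9%. Applied ad valorem rate: 17% + 57.9% = 74.9%.
Duty = €152,577.88 × 74.9% = €114,280.83.
Total = €1,288.76 + €5,074.59 + €114,280.83 = €120,644.18.

€120,644.18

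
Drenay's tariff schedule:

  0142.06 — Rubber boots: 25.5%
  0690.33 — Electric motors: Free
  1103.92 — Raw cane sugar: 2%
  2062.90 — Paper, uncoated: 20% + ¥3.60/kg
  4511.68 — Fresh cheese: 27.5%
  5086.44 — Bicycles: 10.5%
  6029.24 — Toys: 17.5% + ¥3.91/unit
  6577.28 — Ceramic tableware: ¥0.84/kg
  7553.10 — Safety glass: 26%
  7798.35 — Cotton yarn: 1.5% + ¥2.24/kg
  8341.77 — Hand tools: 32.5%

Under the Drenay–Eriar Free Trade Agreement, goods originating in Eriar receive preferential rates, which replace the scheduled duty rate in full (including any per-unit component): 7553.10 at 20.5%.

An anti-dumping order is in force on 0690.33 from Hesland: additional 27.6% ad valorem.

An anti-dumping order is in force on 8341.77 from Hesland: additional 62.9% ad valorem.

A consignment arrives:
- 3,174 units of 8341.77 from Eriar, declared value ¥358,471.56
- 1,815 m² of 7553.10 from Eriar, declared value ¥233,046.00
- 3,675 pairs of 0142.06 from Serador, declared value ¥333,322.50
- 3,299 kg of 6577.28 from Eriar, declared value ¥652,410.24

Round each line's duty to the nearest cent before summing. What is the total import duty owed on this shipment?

¥252,046.09

Line 1 (8341.77, Eriar, 3,174 units, ¥358,471.56):
Base rate for 8341.77 is 32.5%.
Origin Eriar is the FTA partner but 8341.77 is not on the preference list; base rate stands.
The additional-duty order on 8341.77 targets Hesland, not Eriar; it does not apply.
Duty = ¥358,471.56 × 32.5% = ¥116,503.26.
Line 2 (7553.10, Eriar, 1,815 m², ¥233,046.00):
Base rate for 7553.10 is 26%.
Origin Eriar qualifies under the Drenay–Eriar agreement and 7553.10 is covered: preferential rate 20.5% applies instead.
Duty = ¥233,046.00 × 20.5% = ¥47,774.43.
Line 3 (0142.06, Serador, 3,675 pairs, ¥333,322.50):
Base rate for 0142.06 is 25.5%.
Duty = ¥333,322.50 × 25.5% = ¥84,997.24.
Line 4 (6577.28, Eriar, 3,299 kg, ¥652,410.24):
Base rate for 6577.28 is ¥0.84/kg.
Origin Eriar is the FTA partner but 6577.28 is not on the preference list; base rate stands.
Duty = 3,299 × ¥0.84 = ¥2,771.16.
Total = ¥116,503.26 + ¥47,774.43 + ¥84,997.24 + ¥2,771.16 = ¥252,046.09.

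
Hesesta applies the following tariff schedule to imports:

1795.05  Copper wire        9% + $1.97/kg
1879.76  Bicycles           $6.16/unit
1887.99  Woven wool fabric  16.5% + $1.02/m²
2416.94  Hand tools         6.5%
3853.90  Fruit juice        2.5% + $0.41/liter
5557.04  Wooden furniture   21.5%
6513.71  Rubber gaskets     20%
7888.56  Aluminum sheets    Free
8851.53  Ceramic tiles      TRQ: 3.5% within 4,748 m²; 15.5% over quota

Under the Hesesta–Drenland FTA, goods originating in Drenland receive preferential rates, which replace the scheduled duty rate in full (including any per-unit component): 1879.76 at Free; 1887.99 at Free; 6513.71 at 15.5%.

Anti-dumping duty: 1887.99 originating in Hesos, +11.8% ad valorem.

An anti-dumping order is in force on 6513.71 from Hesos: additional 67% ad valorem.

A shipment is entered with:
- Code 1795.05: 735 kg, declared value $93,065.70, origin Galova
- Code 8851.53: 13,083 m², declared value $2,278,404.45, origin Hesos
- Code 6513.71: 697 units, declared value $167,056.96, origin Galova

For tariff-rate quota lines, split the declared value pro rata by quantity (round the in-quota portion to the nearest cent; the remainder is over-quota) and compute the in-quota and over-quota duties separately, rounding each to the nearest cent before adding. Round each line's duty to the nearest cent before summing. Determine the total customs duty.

Line 1 (1795.05, Galova, 735 kg, $93,065.70):
Base rate for 1795.05 is 9% + $1.97/kg.
Duty = $93,065.70 × 9% + 735 × $1.97 = $9,823.86.
Line 2 (8851.53, Hesos, 13,083 m², $2,278,404.45):
Code 8851.53 is under a tariff-rate quota (threshold 4,748 m²). In-quota: 4,748 m² at 3.5%; over-quota: 8,335 m² at 15.5%.
Pro-rata value split: in-quota = $2,278,404.45 × 4,748/13,083 = $826,864.20; over-quota = $2,278,404.45 − $826,864.20 = $1,451,540.25.
In-quota duty = $826,864.20 × 3.5% = $28,940.25. Over-quota duty = $1,451,540.25 × 15.5% = $224,988.74.
Line duty = $28,940.25 + $224,988.74 = $253,928.99.
Line 3 (6513.71, Galova, 697 units, $167,056.96):
Base rate for 6513.71 is 20%.
6513.71 has an FTA preferential rate, but origin Galova is not Drenland; base rate stands.
The additional-duty order on 6513.71 targets Hesos, not Galova; it does not apply.
Duty = $167,056.96 × 20% = $33,411.39.
Total = $9,823.86 + $253,928.99 + $33,411.39 = $297,164.24.

$297,164.24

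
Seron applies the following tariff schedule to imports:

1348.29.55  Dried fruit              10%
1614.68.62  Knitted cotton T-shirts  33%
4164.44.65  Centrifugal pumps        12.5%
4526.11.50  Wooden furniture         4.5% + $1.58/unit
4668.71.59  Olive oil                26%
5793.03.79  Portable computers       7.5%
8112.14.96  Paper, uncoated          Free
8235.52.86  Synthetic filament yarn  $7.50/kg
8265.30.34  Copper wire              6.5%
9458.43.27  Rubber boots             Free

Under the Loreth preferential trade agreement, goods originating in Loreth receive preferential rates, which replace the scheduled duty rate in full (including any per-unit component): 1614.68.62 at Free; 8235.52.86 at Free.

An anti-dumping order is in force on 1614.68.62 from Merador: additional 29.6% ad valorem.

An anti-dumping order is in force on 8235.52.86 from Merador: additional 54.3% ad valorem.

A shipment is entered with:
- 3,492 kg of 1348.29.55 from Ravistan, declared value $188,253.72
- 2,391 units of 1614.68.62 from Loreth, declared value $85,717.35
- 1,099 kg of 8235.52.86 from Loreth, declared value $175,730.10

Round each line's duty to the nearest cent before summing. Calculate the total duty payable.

$18,825.37

Line 1 (1348.29.55, Ravistan, 3,492 kg, $188,253.72):
Base rate for 1348.29.55 is 10%.
Duty = $188,253.72 × 10% = $18,825.37.
Line 2 (1614.68.62, Loreth, 2,391 units, $85,717.35):
Base rate for 1614.68.62 is 33%.
Origin Loreth qualifies under the Seron–Loreth agreement and 1614.68.62 is covered: preferential rate Free applies instead.
The additional-duty order on 1614.68.62 targets Merador, not Loreth; it does not apply.
Duty = $85,717.35 × 0% = $0.00.
Line 3 (8235.52.86, Loreth, 1,099 kg, $175,730.10):
Base rate for 8235.52.86 is $7.50/kg.
Origin Loreth qualifies under the Seron–Loreth agreement and 8235.52.86 is covered: preferential rate Free applies instead.
The additional-duty order on 8235.52.86 targets Merador, not Loreth; it does not apply.
Duty = $175,730.10 × 0% = $0.00.
Total = $18,825.37 + $0.00 + $0.00 = $18,825.37.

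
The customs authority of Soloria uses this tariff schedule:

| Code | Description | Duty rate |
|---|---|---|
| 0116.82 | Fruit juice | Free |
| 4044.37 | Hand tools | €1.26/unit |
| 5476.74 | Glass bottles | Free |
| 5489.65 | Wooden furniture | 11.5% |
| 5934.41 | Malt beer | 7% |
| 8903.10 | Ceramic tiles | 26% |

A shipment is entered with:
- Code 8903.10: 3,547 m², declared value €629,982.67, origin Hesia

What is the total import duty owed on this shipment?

Line 1 (8903.10, Hesia, 3,547 m², €629,982.67):
Base rate for 8903.10 is 26%.
Duty = €629,982.67 × 26% = €163,795.49.

€163,795.49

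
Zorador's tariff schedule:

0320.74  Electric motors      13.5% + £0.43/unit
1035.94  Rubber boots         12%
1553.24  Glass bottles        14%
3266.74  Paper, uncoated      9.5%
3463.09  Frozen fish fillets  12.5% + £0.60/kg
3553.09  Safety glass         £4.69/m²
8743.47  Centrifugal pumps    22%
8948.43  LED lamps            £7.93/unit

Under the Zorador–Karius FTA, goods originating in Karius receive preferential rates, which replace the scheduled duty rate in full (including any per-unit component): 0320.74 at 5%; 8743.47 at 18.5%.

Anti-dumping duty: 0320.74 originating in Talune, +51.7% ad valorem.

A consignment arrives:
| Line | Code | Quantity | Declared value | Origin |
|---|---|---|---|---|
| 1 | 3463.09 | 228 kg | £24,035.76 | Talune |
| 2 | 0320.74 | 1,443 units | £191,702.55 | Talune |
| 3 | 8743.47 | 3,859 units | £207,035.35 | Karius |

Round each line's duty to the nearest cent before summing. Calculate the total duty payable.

£167,053.36

Line 1 (3463.09, Talune, 228 kg, £24,035.76):
Base rate for 3463.09 is 12.5% + £0.60/kg.
Duty = £24,035.76 × 12.5% + 228 × £0.60 = £3,141.27.
Line 2 (0320.74, Talune, 1,443 units, £191,702.55):
Base rate for 0320.74 is 13.5% + £0.43/unit.
0320.74 has an FTA preferential rate, but origin Talune is not Karius; base rate stands.
Additional duty on 0320.74 from Talune: +51.7%. Applied ad valorem rate: 13.5% + 51.7% = 65.2%.
Duty = £191,702.55 × 65.2% + 1,443 × £0.43 = £125,610.55.
Line 3 (8743.47, Karius, 3,859 units, £207,035.35):
Base rate for 8743.47 is 22%.
Origin Karius qualifies under the Zorador–Karius agreement and 8743.47 is covered: preferential rate 18.5% applies instead.
Duty = £207,035.35 × 18.5% = £38,301.54.
Total = £3,141.27 + £125,610.55 + £38,301.54 = £167,053.36.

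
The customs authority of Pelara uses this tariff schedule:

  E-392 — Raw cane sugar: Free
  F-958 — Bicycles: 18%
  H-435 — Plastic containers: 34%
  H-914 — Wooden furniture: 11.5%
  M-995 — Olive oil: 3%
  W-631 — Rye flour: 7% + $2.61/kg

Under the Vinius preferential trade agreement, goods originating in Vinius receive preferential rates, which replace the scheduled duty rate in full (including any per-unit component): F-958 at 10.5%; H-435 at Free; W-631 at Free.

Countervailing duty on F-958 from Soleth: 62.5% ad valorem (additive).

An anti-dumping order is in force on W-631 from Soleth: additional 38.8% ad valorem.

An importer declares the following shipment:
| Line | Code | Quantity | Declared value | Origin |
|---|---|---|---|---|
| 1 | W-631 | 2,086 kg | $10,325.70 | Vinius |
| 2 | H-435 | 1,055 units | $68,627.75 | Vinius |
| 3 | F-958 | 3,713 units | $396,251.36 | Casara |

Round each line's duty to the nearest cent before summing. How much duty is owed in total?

$71,325.24

Line 1 (W-631, Vinius, 2,086 kg, $10,325.70):
Base rate for W-631 is 7% + $2.61/kg.
Origin Vinius qualifies under the Pelara–Vinius agreement and W-631 is covered: preferential rate Free applies instead.
The additional-duty order on W-631 targets Soleth, not Vinius; it does not apply.
Duty = $10,325.70 × 0% = $0.00.
Line 2 (H-435, Vinius, 1,055 units, $68,627.75):
Base rate for H-435 is 34%.
Origin Vinius qualifies under the Pelara–Vinius agreement and H-435 is covered: preferential rate Free applies instead.
Duty = $68,627.75 × 0% = $0.00.
Line 3 (F-958, Casara, 3,713 units, $396,251.36):
Base rate for F-958 is 18%.
F-958 has an FTA preferential rate, but origin Casara is not Vinius; base rate stands.
The additional-duty order on F-958 targets Soleth, not Casara; it does not apply.
Duty = $396,251.36 × 18% = $71,325.24.
Total = $0.00 + $0.00 + $71,325.24 = $71,325.24.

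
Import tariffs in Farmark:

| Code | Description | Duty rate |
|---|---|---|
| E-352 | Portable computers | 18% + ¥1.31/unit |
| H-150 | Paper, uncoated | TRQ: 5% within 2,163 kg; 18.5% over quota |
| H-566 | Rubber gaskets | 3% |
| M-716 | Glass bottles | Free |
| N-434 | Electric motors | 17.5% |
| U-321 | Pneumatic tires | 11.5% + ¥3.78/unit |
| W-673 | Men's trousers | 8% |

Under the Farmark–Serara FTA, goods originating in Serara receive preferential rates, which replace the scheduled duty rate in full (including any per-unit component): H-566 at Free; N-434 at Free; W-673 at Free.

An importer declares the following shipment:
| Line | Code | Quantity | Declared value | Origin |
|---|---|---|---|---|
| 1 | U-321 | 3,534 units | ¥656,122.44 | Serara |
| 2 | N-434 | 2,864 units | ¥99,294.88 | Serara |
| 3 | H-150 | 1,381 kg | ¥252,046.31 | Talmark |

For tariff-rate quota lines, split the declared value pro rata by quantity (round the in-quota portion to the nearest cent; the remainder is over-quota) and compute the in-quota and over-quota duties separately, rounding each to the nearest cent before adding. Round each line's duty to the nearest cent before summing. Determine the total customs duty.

Line 1 (U-321, Serara, 3,534 units, ¥656,122.44):
Base rate for U-321 is 11.5% + ¥3.78/unit.
Origin Serara is the FTA partner but U-321 is not on the preference list; base rate stands.
Duty = ¥656,122.44 × 11.5% + 3,534 × ¥3.78 = ¥88,812.60.
Line 2 (N-434, Serara, 2,864 units, ¥99,294.88):
Base rate for N-434 is 17.5%.
Origin Serara qualifies under the Farmark–Serara agreement and N-434 is covered: preferential rate Free applies instead.
Duty = ¥99,294.88 × 0% = ¥0.00.
Line 3 (H-150, Talmark, 1,381 kg, ¥252,046.31):
Code H-150 is under a tariff-rate quota (threshold 2,163 kg). Quantity 1,381 kg is within the quota, so the in-quota rate 5% applies to the full value.
Duty = ¥252,046.31 × 5% = ¥12,602.32.
Total = ¥88,812.60 + ¥0.00 + ¥12,602.32 = ¥101,414.92.

¥101,414.92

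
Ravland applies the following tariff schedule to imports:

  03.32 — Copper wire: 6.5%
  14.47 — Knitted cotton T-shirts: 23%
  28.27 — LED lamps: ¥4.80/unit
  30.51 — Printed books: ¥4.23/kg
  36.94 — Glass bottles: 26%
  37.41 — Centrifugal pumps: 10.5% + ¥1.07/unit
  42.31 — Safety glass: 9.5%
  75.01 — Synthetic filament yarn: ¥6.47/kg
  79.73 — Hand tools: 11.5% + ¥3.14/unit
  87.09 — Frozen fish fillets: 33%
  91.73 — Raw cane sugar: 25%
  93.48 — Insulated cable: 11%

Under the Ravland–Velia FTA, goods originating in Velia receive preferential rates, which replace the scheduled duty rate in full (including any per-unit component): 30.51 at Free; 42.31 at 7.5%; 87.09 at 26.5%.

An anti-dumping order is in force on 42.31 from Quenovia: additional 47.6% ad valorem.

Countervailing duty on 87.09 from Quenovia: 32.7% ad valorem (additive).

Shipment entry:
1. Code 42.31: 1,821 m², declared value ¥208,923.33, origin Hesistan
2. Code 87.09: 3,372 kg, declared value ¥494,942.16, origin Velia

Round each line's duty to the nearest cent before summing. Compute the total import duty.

Line 1 (42.31, Hesistan, 1,821 m², ¥208,923.33):
Base rate for 42.31 is 9.5%.
42.31 has an FTA preferential rate, but origin Hesistan is not Velia; base rate stands.
The additional-duty order on 42.31 targets Quenovia, not Hesistan; it does not apply.
Duty = ¥208,923.33 × 9.5% = ¥19,847.72.
Line 2 (87.09, Velia, 3,372 kg, ¥494,942.16):
Base rate for 87.09 is 33%.
Origin Velia qualifies under the Ravland–Velia agreement and 87.09 is covered: preferential rate 26.5% applies instead.
The additional-duty order on 87.09 targets Quenovia, not Velia; it does not apply.
Duty = ¥494,942.16 × 26.5% = ¥131,159.67.
Total = ¥19,847.72 + ¥131,159.67 = ¥151,007.39.

¥151,007.39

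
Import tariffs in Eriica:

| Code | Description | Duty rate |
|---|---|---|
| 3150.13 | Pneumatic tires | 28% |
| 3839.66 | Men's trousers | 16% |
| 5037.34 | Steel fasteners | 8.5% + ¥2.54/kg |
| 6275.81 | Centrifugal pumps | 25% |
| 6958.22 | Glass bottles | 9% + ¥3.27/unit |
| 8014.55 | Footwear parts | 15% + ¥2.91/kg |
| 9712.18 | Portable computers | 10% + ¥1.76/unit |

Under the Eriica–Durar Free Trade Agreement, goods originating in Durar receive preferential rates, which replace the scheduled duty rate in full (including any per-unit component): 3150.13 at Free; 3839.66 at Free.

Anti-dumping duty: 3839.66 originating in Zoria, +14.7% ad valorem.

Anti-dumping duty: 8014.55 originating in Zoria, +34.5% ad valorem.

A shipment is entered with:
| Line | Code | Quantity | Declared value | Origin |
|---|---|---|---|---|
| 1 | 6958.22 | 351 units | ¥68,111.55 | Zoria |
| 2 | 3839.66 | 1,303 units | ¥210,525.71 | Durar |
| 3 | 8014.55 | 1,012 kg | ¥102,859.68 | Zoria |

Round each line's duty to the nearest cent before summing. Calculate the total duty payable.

¥61,138.27

Line 1 (6958.22, Zoria, 351 units, ¥68,111.55):
Base rate for 6958.22 is 9% + ¥3.27/unit.
Duty = ¥68,111.55 × 9% + 351 × ¥3.27 = ¥7,277.81.
Line 2 (3839.66, Durar, 1,303 units, ¥210,525.71):
Base rate for 3839.66 is 16%.
Origin Durar qualifies under the Eriica–Durar agreement and 3839.66 is covered: preferential rate Free applies instead.
The additional-duty order on 3839.66 targets Zoria, not Durar; it does not apply.
Duty = ¥210,525.71 × 0% = ¥0.00.
Line 3 (8014.55, Zoria, 1,012 kg, ¥102,859.68):
Base rate for 8014.55 is 15% + ¥2.91/kg.
Additional duty on 8014.55 from Zoria: +34.5%. Applied ad valorem rate: 15% + 34.5% = 49.5%.
Duty = ¥102,859.68 × 49.5% + 1,012 × ¥2.91 = ¥53,860.46.
Total = ¥7,277.81 + ¥0.00 + ¥53,860.46 = ¥61,138.27.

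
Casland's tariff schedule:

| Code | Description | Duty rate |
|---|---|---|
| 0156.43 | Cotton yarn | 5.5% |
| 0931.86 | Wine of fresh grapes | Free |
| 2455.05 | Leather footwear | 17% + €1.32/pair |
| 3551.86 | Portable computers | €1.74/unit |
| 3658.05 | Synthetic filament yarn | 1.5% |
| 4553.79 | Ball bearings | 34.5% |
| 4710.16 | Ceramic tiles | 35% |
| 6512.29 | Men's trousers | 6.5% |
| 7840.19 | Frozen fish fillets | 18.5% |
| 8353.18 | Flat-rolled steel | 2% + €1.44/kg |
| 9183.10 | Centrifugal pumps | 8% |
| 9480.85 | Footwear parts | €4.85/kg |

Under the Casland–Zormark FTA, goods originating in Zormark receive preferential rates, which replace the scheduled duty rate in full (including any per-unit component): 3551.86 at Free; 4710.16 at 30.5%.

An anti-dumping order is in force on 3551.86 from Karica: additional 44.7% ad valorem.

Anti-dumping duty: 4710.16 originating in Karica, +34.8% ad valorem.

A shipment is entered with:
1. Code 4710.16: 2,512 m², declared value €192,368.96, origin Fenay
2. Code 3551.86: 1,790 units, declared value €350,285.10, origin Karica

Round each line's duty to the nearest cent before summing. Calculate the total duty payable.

€227,021.18

Line 1 (4710.16, Fenay, 2,512 m², €192,368.96):
Base rate for 4710.16 is 35%.
4710.16 has an FTA preferential rate, but origin Fenay is not Zormark; base rate stands.
The additional-duty order on 4710.16 targets Karica, not Fenay; it does not apply.
Duty = €192,368.96 × 35% = €67,329.14.
Line 2 (3551.86, Karica, 1,790 units, €350,285.10):
Base rate for 3551.86 is €1.74/unit.
3551.86 has an FTA preferential rate, but origin Karica is not Zormark; base rate stands.
Additional duty on 3551.86 from Karica: +44.7% ad valorem. Applied ad valorem rate = 44.7%.
Duty = €350,285.10 × 44.7% + 1,790 × €1.74 = €159,692.04.
Total = €67,329.14 + €159,692.04 = €227,021.18.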